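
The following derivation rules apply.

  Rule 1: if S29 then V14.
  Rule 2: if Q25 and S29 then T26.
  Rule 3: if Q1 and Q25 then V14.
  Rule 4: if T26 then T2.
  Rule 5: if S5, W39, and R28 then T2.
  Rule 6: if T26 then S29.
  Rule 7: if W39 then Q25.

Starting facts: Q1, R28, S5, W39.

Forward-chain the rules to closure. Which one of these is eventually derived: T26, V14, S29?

V14

W39 holds, so Q25 follows (Rule 7).
Q1 and Q25 hold, so V14 follows (Rule 3).
S29 would need T26 (Rule 6), but T26 is never established. T26 would need Q25 and S29 (Rule 2), but S29 is never established.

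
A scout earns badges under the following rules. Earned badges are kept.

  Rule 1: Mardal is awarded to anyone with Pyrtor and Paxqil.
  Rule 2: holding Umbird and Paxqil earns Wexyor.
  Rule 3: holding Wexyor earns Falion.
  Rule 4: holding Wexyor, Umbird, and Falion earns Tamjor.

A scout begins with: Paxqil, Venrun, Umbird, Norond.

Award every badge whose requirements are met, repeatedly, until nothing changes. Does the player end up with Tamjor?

Yes

With Umbird and Paxqil, Wexyor is earned (Rule 2).
With Wexyor, Falion is earned (Rule 3).
With Wexyor, Umbird, and Falion, Tamjor is earned (Rule 4).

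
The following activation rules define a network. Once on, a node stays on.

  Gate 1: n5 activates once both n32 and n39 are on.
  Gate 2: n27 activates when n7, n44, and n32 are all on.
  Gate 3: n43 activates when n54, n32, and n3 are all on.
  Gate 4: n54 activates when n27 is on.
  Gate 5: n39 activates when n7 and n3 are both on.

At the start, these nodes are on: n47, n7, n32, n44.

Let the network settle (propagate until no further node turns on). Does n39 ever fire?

No

n39 would need n7 and n3 (Gate 5), but n3 never turns on.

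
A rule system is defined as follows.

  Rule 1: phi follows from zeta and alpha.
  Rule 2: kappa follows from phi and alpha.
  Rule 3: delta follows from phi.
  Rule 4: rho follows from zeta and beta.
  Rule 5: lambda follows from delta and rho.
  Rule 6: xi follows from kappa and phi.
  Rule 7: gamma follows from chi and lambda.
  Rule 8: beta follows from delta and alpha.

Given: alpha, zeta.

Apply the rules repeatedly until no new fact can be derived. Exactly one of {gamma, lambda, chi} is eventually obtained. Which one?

lambda

zeta and alpha hold, so phi follows (Rule 1).
From phi, Rule 3 gives delta.
From delta and alpha, Rule 8 gives beta.
From zeta and beta, Rule 4 gives rho.
From delta and rho, Rule 5 gives lambda.
gamma would need chi and lambda (Rule 7), but chi is never established. No rule produces chi, and it is not given.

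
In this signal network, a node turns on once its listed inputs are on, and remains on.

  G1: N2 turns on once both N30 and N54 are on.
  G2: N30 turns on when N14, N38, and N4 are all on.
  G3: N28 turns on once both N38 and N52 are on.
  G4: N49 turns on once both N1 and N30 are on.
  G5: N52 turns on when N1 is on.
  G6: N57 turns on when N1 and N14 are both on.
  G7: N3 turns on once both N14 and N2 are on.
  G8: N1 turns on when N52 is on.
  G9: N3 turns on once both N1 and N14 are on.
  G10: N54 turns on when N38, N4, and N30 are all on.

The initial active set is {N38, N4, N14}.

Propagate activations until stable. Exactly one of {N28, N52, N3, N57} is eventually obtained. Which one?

G2: N14, N38, and N4 on → N30 on.
G10: N38, N4, and N30 on → N54 on.
N30 and N54 are on, so N2 turns on (G1).
G7: N14 and N2 on → N3 on.
N52 would need N1 (G5), but N1 never turns on. N28 would need N38 and N52 (G3), but N52 never turns on. N57 would need N1 and N14 (G6), but N1 never turns on.

N3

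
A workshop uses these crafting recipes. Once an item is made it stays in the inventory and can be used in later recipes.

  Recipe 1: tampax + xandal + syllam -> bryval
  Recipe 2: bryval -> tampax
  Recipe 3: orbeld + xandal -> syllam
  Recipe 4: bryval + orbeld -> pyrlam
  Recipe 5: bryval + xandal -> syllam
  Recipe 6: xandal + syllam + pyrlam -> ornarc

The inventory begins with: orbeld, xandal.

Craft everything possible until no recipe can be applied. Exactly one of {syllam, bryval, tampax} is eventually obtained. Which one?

Using Recipe 3, orbeld and xandal make syllam.
tampax would need bryval (Recipe 2), but bryval is never obtained. bryval would need tampax, xandal, and syllam (Recipe 1), but tampax is never obtained.

syllam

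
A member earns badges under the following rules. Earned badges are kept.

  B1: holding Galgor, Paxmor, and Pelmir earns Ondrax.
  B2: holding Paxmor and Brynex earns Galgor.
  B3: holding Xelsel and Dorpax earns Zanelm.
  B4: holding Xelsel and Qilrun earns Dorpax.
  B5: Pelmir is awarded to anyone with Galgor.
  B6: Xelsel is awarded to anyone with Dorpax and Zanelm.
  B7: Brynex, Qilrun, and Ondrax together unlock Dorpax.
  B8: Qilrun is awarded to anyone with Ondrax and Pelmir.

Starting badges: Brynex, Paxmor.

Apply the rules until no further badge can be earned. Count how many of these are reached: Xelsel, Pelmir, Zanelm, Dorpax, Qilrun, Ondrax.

With Paxmor and Brynex, Galgor is earned (B2).
With Galgor, Pelmir is earned (B5).
With Galgor, Paxmor, and Pelmir, Ondrax is earned (B1).
With Ondrax and Pelmir, Qilrun is earned (B8).
With Brynex, Qilrun, and Ondrax, Dorpax is earned (B7).
Xelsel would need Dorpax and Zanelm (B6), but Zanelm is never earned.
Pelmir: reached.
Zanelm would need Xelsel and Dorpax (B3), but Xelsel is never earned.
Dorpax: reached.
Qilrun: reached.
Ondrax: reached.
Reached: Pelmir, Dorpax, Qilrun, and Ondrax — 4 of the 6.

4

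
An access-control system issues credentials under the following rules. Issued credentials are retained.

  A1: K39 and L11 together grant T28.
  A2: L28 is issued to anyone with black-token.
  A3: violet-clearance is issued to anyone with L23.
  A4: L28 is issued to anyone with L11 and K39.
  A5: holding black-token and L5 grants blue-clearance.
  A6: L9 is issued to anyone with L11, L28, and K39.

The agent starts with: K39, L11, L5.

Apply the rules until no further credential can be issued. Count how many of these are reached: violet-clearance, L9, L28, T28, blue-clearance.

3

Holding L11 and K39 grants L28 (A4).
Holding K39 and L11 grants T28 (A1).
Holding L11, L28, and K39 grants L9 (A6).
violet-clearance would need L23 (A3), but L23 is never granted.
L9: reached.
L28: reached.
T28: reached.
blue-clearance would need black-token and L5 (A5), but black-token is never granted.
Reached: L9, L28, and T28 — 3 of the 5.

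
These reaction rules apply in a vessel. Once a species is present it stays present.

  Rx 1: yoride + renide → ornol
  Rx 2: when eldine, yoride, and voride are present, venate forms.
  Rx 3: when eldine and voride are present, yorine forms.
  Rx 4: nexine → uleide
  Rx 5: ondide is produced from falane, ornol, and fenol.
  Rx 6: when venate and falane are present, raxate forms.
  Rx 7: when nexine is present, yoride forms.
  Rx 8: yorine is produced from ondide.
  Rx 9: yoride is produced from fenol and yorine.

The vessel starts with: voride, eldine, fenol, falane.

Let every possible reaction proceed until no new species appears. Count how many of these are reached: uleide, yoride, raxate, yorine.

eldine and voride present → yorine forms (Rx 3).
fenol and yorine present → yoride forms (Rx 9).
eldine, yoride, and voride present → venate forms (Rx 2).
venate and falane present → raxate forms (Rx 6).
uleide would need nexine (Rx 4), but nexine never forms.
yoride: reached.
raxate: reached.
yorine: reached.
Reached: yoride, raxate, and yorine — 3 of the 4.

3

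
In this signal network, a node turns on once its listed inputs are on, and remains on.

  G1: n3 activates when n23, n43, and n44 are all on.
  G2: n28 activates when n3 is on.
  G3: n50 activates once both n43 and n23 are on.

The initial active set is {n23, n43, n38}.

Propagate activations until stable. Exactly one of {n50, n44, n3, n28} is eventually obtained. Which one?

n50

G3: n43 and n23 on → n50 on.
n3 would need n23, n43, and n44 (G1), but n44 never turns on. No rule produces n44, and it is not given. n28 would need n3 (G2), but n3 never turns on.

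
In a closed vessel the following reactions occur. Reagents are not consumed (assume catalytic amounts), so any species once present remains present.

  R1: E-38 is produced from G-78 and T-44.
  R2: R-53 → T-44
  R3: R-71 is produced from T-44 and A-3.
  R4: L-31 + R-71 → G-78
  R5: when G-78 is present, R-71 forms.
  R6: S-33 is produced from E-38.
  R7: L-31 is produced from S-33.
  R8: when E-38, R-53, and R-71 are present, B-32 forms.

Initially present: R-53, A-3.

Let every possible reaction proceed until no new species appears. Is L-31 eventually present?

L-31 would need S-33 (R7), but S-33 never forms.

No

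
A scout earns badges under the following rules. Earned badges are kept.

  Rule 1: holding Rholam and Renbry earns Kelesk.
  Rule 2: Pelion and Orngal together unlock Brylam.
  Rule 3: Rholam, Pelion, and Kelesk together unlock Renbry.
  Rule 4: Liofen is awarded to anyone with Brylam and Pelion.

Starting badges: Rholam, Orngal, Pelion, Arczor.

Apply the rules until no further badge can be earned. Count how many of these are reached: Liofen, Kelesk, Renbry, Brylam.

2

With Pelion and Orngal, Brylam is earned (Rule 2).
With Brylam and Pelion, Liofen is earned (Rule 4).
Liofen: reached.
Kelesk would need Rholam and Renbry (Rule 1), but Renbry is never earned.
Renbry would need Rholam, Pelion, and Kelesk (Rule 3), but Kelesk is never earned.
Brylam: reached.
Reached: Liofen and Brylam — 2 of the 4.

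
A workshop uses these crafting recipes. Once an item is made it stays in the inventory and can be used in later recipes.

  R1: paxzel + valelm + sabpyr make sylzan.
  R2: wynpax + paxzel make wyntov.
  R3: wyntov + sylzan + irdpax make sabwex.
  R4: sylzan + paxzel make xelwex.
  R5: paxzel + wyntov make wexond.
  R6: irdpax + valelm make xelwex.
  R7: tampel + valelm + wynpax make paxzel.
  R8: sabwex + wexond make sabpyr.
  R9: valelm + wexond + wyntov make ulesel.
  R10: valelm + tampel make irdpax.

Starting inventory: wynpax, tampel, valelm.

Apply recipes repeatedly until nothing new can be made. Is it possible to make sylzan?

No

sylzan would need paxzel, valelm, and sabpyr (R1), but sabpyr is never obtained.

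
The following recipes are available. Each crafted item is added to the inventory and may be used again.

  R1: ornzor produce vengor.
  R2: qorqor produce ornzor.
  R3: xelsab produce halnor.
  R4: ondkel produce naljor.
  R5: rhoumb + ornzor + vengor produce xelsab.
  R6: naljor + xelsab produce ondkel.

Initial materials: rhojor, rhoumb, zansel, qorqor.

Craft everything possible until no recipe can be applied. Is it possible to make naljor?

naljor would need ondkel (R4), but ondkel is never obtained.

No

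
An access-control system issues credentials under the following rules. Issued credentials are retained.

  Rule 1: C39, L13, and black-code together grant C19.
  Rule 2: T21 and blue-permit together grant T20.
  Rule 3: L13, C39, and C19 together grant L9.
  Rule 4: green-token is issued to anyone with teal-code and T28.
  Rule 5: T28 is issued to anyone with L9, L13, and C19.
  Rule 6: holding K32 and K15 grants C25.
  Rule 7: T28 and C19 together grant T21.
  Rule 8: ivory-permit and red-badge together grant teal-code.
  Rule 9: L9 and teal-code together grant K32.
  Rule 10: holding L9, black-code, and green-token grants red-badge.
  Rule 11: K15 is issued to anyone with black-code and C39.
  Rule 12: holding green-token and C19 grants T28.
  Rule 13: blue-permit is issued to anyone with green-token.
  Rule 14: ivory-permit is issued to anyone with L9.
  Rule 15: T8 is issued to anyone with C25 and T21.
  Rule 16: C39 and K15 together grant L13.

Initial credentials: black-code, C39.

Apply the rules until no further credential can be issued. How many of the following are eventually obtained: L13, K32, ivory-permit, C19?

3

Holding black-code and C39 grants K15 (Rule 11).
Holding C39 and K15 grants L13 (Rule 16).
Holding C39, L13, and black-code grants C19 (Rule 1).
Holding L13, C39, and C19 grants L9 (Rule 3).
Holding L9 grants ivory-permit (Rule 14).
L13: reached.
K32 would need L9 and teal-code (Rule 9), but teal-code is never granted.
ivory-permit: reached.
C19: reached.
Reached: L13, ivory-permit, and C19 — 3 of the 4.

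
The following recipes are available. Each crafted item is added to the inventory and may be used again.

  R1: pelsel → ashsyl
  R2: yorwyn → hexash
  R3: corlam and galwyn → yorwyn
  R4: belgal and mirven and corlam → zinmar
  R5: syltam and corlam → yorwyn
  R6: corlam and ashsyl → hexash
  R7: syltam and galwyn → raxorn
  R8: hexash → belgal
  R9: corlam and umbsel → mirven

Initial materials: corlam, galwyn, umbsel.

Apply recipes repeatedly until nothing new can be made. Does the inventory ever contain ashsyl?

No

ashsyl would need pelsel (R1), but pelsel is never obtained.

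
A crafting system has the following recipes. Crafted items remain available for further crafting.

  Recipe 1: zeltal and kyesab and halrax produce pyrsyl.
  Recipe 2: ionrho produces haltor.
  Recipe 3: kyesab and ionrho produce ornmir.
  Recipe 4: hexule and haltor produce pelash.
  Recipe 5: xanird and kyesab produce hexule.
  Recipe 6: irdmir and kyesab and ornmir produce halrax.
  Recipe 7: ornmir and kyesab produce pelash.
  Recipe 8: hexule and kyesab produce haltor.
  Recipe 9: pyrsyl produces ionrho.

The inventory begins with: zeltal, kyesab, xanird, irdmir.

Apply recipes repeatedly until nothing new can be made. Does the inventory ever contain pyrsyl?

No

pyrsyl would need zeltal, kyesab, and halrax (Recipe 1), but halrax is never obtained.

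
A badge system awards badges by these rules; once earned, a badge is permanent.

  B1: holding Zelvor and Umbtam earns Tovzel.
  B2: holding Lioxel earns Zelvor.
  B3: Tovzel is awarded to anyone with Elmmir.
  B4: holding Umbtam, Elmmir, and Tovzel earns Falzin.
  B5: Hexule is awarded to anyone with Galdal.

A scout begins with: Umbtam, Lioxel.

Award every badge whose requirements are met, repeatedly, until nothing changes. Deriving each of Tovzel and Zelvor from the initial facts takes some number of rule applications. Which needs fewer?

Zelvor: With Lioxel, Zelvor is earned (B2). [1 rule application]
Tovzel: With Lioxel, Zelvor is earned (B2). With Zelvor and Umbtam, Tovzel is earned (B1). [2 rule applications]
Zelvor needs fewer.

Zelvor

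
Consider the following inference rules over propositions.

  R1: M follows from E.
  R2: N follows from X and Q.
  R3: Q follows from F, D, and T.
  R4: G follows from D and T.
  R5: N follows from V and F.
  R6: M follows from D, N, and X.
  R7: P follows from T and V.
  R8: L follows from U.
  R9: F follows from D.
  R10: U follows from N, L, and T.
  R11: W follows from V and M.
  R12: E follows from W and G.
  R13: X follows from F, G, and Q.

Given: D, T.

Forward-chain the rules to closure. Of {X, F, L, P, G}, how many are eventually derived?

From D and T, R4 gives G.
From D, R9 gives F.
F, D, and T hold, so Q follows (R3).
From F, G, and Q, R13 gives X.
X: reached.
F: reached.
L would need U (R8), but U is never established.
P would need T and V (R7), but V is never established.
G: reached.
Reached: X, F, and G — 3 of the 5.

3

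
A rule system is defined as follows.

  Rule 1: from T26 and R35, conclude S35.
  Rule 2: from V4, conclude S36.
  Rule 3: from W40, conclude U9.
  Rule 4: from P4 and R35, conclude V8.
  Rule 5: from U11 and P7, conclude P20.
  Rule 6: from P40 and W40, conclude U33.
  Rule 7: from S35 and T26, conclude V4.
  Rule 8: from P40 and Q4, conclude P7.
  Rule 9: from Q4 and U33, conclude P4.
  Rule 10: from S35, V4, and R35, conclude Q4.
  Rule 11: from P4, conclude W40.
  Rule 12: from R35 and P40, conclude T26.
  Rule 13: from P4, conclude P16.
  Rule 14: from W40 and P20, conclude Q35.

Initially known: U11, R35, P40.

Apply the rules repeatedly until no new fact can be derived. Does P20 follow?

From R35 and P40, Rule 12 gives T26.
T26 and R35 hold, so S35 follows (Rule 1).
From S35 and T26, Rule 7 gives V4.
S35, V4, and R35 hold, so Q4 follows (Rule 10).
From P40 and Q4, Rule 8 gives P7.
From U11 and P7, Rule 5 gives P20.

Yes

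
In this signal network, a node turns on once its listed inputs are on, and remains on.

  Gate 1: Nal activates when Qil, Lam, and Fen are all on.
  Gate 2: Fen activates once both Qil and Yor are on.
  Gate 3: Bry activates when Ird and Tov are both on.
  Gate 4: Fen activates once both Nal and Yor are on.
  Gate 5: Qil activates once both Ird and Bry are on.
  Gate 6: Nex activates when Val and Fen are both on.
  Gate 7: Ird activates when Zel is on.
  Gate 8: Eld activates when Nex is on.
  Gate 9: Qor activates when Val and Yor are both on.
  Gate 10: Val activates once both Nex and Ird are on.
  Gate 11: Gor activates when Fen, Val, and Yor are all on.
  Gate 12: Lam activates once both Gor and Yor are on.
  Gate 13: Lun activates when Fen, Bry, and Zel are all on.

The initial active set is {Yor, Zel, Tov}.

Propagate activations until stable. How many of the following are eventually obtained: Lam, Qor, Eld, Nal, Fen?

1

Gate 7: Zel on → Ird on.
Ird and Tov are on, so Bry activates (Gate 3).
Ird and Bry are on, so Qil activates (Gate 5).
Gate 2: Qil and Yor on → Fen on.
Lam would need Gor and Yor (Gate 12), but Gor never turns on.
Qor would need Val and Yor (Gate 9), but Val never turns on.
Eld would need Nex (Gate 8), but Nex never turns on.
Nal would need Qil, Lam, and Fen (Gate 1), but Lam never turns on.
Fen: reached.
Reached: Fen — 1 of the 5.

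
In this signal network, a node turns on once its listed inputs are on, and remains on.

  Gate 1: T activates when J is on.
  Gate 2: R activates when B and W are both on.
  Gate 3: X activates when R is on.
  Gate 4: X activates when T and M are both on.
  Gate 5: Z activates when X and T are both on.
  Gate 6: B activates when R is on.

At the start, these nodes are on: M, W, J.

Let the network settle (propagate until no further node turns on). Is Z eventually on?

J is on, so T activates (Gate 1).
Gate 4: T and M on → X on.
Gate 5: X and T on → Z on.

Yes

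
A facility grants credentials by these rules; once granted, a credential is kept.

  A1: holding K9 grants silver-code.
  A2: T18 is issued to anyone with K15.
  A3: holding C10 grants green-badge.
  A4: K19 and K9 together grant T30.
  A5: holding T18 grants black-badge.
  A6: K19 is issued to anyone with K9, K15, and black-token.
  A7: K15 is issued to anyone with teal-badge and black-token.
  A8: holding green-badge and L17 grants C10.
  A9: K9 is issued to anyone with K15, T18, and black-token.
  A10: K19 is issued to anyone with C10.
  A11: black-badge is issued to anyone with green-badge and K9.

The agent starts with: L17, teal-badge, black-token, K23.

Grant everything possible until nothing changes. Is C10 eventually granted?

No

C10 would need green-badge and L17 (A8), but green-badge is never granted.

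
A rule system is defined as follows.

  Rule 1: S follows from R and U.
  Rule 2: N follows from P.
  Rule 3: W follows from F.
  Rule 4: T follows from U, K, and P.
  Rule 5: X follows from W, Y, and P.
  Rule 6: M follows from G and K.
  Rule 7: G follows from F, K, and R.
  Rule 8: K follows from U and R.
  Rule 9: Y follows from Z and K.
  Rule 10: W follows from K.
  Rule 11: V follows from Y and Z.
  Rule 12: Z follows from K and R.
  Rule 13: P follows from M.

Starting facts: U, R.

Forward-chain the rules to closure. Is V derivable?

U and R hold, so K follows (Rule 8).
K and R hold, so Z follows (Rule 12).
From Z and K, Rule 9 gives Y.
From Y and Z, Rule 11 gives V.

Yes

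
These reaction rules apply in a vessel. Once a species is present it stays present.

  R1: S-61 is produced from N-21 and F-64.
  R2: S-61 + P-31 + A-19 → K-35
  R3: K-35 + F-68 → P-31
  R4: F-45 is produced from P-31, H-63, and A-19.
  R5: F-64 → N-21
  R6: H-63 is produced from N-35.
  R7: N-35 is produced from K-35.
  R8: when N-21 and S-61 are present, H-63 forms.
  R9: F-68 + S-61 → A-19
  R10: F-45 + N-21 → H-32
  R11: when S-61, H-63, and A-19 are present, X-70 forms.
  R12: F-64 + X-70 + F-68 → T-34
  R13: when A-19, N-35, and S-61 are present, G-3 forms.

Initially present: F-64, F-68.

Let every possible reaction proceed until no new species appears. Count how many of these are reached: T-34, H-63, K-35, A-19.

F-64 present → N-21 forms (R5).
N-21 and F-64 present → S-61 forms (R1).
F-68 and S-61 present → A-19 forms (R9).
N-21 and S-61 present → H-63 forms (R8).
S-61, H-63, and A-19 present → X-70 forms (R11).
F-64, X-70, and F-68 present → T-34 forms (R12).
T-34: reached.
H-63: reached.
K-35 would need S-61, P-31, and A-19 (R2), but P-31 never forms.
A-19: reached.
Reached: T-34, H-63, and A-19 — 3 of the 4.

3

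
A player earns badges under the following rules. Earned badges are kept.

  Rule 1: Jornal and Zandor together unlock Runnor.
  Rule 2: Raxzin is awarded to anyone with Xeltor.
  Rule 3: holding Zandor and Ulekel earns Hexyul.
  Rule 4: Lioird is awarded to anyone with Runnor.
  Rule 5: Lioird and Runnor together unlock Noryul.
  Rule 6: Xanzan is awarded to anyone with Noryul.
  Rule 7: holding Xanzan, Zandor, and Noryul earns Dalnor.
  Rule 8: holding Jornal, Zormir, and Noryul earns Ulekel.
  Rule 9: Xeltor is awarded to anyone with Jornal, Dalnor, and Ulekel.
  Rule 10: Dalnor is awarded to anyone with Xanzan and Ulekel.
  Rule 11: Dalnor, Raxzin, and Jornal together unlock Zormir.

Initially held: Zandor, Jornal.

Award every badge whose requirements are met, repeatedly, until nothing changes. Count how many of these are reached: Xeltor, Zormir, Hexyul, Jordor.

Xeltor would need Jornal, Dalnor, and Ulekel (Rule 9), but Ulekel is never earned.
Zormir would need Dalnor, Raxzin, and Jornal (Rule 11), but Raxzin is never earned.
Hexyul would need Zandor and Ulekel (Rule 3), but Ulekel is never earned.
No rule produces Jordor, and it is not given.
None of the 4 are reached.

0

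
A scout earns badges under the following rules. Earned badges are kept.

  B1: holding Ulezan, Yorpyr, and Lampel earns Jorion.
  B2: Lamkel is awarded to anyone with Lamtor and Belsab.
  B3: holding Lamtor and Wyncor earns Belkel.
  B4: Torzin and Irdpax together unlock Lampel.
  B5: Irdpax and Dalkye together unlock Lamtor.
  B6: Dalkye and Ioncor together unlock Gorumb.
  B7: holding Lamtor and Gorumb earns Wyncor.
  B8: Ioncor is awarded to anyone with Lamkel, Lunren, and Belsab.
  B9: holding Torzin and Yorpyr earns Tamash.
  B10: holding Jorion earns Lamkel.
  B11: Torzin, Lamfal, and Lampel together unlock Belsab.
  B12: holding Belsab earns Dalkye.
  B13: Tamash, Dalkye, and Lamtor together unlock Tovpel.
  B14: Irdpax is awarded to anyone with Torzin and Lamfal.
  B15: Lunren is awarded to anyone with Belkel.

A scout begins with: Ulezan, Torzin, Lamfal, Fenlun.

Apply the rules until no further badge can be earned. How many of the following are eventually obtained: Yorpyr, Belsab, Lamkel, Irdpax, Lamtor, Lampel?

With Torzin and Lamfal, Irdpax is earned (B14).
With Torzin and Irdpax, Lampel is earned (B4).
With Torzin, Lamfal, and Lampel, Belsab is earned (B11).
With Belsab, Dalkye is earned (B12).
With Irdpax and Dalkye, Lamtor is earned (B5).
With Lamtor and Belsab, Lamkel is earned (B2).
No rule produces Yorpyr, and it is not given.
Belsab: reached.
Lamkel: reached.
Irdpax: reached.
Lamtor: reached.
Lampel: reached.
Reached: Belsab, Lamkel, Irdpax, Lamtor, and Lampel — 5 of the 6.

5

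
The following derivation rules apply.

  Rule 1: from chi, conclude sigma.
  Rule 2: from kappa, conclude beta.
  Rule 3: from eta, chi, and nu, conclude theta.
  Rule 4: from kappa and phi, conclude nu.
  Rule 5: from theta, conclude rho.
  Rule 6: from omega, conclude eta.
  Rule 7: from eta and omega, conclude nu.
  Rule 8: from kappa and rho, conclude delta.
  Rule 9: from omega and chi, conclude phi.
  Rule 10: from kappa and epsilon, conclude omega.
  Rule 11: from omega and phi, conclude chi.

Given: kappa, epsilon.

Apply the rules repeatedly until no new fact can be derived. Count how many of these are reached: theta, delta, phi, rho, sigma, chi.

theta would need eta, chi, and nu (Rule 3), but chi is never established.
delta would need kappa and rho (Rule 8), but rho is never established.
phi would need omega and chi (Rule 9), but chi is never established.
rho would need theta (Rule 5), but theta is never established.
sigma would need chi (Rule 1), but chi is never established.
chi would need omega and phi (Rule 11), but phi is never established.
None of the 6 are reached.

0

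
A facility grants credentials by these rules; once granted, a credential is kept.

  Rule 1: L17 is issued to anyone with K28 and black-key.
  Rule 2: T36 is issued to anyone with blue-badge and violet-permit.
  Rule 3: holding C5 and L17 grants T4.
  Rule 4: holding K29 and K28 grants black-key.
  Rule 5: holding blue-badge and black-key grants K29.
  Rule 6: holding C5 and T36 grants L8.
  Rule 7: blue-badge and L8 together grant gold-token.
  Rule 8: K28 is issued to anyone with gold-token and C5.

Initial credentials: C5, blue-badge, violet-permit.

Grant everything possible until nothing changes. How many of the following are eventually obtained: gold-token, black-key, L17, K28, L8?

3

Holding blue-badge and violet-permit grants T36 (Rule 2).
Holding C5 and T36 grants L8 (Rule 6).
Holding blue-badge and L8 grants gold-token (Rule 7).
Holding gold-token and C5 grants K28 (Rule 8).
gold-token: reached.
black-key would need K29 and K28 (Rule 4), but K29 is never granted.
L17 would need K28 and black-key (Rule 1), but black-key is never granted.
K28: reached.
L8: reached.
Reached: gold-token, K28, and L8 — 3 of the 5.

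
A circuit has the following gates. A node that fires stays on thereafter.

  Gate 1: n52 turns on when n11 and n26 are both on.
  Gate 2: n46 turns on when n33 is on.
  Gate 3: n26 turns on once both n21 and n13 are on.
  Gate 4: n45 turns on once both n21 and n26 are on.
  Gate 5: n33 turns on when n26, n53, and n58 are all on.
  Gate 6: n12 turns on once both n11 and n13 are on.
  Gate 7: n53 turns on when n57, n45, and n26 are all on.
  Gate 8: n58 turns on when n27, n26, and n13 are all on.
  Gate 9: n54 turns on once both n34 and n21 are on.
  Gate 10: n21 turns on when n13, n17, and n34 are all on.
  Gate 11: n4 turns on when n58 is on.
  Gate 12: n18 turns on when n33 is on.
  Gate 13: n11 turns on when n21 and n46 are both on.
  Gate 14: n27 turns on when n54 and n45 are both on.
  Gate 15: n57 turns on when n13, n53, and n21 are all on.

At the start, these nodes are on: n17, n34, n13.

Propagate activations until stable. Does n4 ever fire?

Yes

n13, n17, and n34 are on, so n21 turns on (Gate 10).
n34 and n21 are on, so n54 turns on (Gate 9).
n21 and n13 are on, so n26 turns on (Gate 3).
n21 and n26 are on, so n45 turns on (Gate 4).
Gate 14: n54 and n45 on → n27 on.
Gate 8: n27, n26, and n13 on → n58 on.
n58 is on, so n4 turns on (Gate 11).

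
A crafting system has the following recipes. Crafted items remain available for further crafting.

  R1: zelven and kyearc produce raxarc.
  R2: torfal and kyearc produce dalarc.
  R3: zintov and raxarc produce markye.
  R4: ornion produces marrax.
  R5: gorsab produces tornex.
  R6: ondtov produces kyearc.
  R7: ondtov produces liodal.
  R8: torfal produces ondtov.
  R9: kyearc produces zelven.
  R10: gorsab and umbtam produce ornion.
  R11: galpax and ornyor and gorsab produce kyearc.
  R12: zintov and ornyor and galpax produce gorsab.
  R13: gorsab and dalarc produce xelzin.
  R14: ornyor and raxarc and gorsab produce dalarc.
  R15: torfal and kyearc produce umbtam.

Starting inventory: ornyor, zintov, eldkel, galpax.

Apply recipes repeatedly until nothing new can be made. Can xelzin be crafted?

zintov and ornyor and galpax → gorsab (R12).
galpax and ornyor and gorsab → kyearc (R11).
Using R9, kyearc makes zelven.
zelven and kyearc → raxarc (R1).
ornyor and raxarc and gorsab → dalarc (R14).
gorsab and dalarc → xelzin (R13).

Yes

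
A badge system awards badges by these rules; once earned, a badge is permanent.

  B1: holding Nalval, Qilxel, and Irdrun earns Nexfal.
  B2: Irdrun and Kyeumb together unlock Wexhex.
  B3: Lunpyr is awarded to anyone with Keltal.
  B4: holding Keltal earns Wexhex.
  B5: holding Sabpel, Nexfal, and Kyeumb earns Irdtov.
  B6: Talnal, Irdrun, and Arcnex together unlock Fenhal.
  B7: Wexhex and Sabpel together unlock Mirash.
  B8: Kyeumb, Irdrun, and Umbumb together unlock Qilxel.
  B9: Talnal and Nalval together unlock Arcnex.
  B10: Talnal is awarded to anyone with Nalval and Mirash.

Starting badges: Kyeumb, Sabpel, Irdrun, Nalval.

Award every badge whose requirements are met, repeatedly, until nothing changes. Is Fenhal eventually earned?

Yes

With Irdrun and Kyeumb, Wexhex is earned (B2).
With Wexhex and Sabpel, Mirash is earned (B7).
With Nalval and Mirash, Talnal is earned (B10).
With Talnal and Nalval, Arcnex is earned (B9).
With Talnal, Irdrun, and Arcnex, Fenhal is earned (B6).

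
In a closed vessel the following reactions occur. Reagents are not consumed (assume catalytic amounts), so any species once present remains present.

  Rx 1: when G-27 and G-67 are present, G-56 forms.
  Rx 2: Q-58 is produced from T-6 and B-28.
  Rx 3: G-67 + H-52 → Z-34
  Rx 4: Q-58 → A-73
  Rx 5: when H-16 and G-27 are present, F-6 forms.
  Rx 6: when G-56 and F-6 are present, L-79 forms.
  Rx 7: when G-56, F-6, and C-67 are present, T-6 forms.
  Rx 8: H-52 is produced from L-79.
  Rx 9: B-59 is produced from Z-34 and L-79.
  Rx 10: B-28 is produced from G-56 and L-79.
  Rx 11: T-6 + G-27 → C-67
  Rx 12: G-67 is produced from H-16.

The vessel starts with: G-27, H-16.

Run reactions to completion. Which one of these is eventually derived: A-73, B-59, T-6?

H-16 and G-27 present → F-6 forms (Rx 5).
H-16 present → G-67 forms (Rx 12).
G-27 and G-67 present → G-56 forms (Rx 1).
G-56 and F-6 present → L-79 forms (Rx 6).
L-79 present → H-52 forms (Rx 8).
G-67 and H-52 present → Z-34 forms (Rx 3).
Z-34 and L-79 present → B-59 forms (Rx 9).
A-73 would need Q-58 (Rx 4), but Q-58 never forms. T-6 would need G-56, F-6, and C-67 (Rx 7), but C-67 never forms.

B-59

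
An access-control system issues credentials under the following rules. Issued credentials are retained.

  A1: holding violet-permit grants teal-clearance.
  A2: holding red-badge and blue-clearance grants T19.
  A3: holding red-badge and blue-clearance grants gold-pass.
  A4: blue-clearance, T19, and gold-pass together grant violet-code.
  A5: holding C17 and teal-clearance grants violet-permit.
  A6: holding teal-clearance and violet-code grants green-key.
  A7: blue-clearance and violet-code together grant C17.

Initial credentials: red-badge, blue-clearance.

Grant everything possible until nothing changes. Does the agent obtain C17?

Holding red-badge and blue-clearance grants T19 (A2).
Holding red-badge and blue-clearance grants gold-pass (A3).
Holding blue-clearance, T19, and gold-pass grants violet-code (A4).
Holding blue-clearance and violet-code grants C17 (A7).

Yes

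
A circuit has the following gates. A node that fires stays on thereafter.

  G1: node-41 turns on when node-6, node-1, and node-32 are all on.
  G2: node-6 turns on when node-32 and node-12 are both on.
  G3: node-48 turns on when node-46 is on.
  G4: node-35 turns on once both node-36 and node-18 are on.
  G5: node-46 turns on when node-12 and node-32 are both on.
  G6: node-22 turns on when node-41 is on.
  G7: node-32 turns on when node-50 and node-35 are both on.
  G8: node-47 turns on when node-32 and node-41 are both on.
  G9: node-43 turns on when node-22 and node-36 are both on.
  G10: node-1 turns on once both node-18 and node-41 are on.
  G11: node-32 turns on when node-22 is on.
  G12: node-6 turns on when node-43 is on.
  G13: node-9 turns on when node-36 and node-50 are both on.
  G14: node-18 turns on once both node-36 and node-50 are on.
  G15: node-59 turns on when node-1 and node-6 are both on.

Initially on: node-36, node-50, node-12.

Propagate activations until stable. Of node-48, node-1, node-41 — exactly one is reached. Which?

node-48

G14: node-36 and node-50 on → node-18 on.
node-36 and node-18 are on, so node-35 turns on (G4).
node-50 and node-35 are on, so node-32 turns on (G7).
node-12 and node-32 are on, so node-46 turns on (G5).
node-46 is on, so node-48 turns on (G3).
node-1 would need node-18 and node-41 (G10), but node-41 never turns on. node-41 would need node-6, node-1, and node-32 (G1), but node-1 never turns on.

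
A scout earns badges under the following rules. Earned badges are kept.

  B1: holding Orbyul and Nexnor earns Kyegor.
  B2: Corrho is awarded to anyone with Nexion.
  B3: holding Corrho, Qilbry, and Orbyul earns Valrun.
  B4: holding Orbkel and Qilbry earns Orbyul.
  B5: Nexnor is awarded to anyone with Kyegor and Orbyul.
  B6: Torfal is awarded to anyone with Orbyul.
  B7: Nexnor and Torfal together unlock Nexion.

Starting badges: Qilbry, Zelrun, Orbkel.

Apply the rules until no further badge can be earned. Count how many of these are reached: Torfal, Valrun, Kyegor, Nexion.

1

With Orbkel and Qilbry, Orbyul is earned (B4).
With Orbyul, Torfal is earned (B6).
Torfal: reached.
Valrun would need Corrho, Qilbry, and Orbyul (B3), but Corrho is never earned.
Kyegor would need Orbyul and Nexnor (B1), but Nexnor is never earned.
Nexion would need Nexnor and Torfal (B7), but Nexnor is never earned.
Reached: Torfal — 1 of the 4.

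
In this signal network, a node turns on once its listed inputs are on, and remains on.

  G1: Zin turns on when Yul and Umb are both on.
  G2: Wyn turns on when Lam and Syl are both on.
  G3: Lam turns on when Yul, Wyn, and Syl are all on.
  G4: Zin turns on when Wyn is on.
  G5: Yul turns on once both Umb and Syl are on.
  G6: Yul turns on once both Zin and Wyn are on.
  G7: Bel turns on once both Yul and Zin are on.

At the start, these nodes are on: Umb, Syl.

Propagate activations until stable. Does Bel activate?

Yes

Umb and Syl are on, so Yul turns on (G5).
G1: Yul and Umb on → Zin on.
Yul and Zin are on, so Bel turns on (G7).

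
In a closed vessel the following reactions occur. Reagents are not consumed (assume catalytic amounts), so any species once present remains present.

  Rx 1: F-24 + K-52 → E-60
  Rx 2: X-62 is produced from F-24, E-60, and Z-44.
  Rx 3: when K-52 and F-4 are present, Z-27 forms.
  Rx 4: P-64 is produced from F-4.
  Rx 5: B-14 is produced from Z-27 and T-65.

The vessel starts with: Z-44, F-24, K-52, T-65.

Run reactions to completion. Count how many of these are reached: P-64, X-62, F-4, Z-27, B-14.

1

F-24 and K-52 present → E-60 forms (Rx 1).
F-24, E-60, and Z-44 present → X-62 forms (Rx 2).
P-64 would need F-4 (Rx 4), but F-4 never forms.
X-62: reached.
No rule produces F-4, and it is not given.
Z-27 would need K-52 and F-4 (Rx 3), but F-4 never forms.
B-14 would need Z-27 and T-65 (Rx 5), but Z-27 never forms.
Reached: X-62 — 1 of the 5.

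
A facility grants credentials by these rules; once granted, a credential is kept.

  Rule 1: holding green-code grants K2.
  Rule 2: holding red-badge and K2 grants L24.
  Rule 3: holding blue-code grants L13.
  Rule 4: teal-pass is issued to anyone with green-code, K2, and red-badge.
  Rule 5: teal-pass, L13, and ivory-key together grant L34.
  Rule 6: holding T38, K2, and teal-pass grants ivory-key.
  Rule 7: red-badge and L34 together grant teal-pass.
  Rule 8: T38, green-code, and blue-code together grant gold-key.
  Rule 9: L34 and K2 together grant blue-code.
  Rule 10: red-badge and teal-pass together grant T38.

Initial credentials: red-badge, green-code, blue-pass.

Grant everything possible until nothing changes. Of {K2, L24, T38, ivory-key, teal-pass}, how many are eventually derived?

5

Holding green-code grants K2 (Rule 1).
Holding green-code, K2, and red-badge grants teal-pass (Rule 4).
Holding red-badge and K2 grants L24 (Rule 2).
Holding red-badge and teal-pass grants T38 (Rule 10).
Holding T38, K2, and teal-pass grants ivory-key (Rule 6).
K2: reached.
L24: reached.
T38: reached.
ivory-key: reached.
teal-pass: reached.
All 5 are reached.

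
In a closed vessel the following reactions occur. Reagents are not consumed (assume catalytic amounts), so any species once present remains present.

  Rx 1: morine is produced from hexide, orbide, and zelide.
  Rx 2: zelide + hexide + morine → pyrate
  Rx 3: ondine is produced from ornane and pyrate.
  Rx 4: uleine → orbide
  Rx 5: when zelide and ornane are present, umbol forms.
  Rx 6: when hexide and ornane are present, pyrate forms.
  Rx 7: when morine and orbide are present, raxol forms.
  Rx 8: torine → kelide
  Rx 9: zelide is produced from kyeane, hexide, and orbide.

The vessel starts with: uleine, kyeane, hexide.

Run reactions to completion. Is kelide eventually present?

No

kelide would need torine (Rx 8), but torine never forms.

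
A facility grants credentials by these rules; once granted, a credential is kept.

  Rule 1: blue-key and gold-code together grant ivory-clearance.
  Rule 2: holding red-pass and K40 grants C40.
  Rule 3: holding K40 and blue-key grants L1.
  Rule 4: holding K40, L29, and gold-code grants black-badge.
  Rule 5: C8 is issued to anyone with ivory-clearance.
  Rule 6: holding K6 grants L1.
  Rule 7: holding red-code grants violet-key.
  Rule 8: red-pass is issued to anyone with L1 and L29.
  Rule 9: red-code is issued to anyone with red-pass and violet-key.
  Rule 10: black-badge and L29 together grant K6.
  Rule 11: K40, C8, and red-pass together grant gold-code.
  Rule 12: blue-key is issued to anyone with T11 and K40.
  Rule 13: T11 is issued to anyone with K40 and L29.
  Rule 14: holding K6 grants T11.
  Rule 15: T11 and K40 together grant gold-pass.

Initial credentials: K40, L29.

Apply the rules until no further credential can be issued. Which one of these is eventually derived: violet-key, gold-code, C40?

C40

Holding K40 and L29 grants T11 (Rule 13).
Holding T11 and K40 grants blue-key (Rule 12).
Holding K40 and blue-key grants L1 (Rule 3).
Holding L1 and L29 grants red-pass (Rule 8).
Holding red-pass and K40 grants C40 (Rule 2).
gold-code would need K40, C8, and red-pass (Rule 11), but C8 is never granted. violet-key would need red-code (Rule 7), but red-code is never granted.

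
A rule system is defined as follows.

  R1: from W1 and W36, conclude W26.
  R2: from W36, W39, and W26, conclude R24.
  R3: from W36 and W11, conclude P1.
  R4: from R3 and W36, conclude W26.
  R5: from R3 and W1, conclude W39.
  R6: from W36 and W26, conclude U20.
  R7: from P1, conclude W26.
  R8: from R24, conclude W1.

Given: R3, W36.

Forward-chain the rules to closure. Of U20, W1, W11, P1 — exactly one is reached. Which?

U20

R3 and W36 hold, so W26 follows (R4).
From W36 and W26, R6 gives U20.
W1 would need R24 (R8), but R24 is never established. No rule produces W11, and it is not given. P1 would need W36 and W11 (R3), but W11 is never established.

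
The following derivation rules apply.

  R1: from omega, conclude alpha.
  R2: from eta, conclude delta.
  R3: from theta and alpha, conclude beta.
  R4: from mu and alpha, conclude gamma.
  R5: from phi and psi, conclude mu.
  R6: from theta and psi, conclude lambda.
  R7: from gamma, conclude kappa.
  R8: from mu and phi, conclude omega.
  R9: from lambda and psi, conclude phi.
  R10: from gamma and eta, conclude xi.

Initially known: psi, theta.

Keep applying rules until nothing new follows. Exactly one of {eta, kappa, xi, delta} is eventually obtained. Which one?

kappa

From theta and psi, R6 gives lambda.
lambda and psi hold, so phi follows (R9).
From phi and psi, R5 gives mu.
mu and phi hold, so omega follows (R8).
From omega, R1 gives alpha.
mu and alpha hold, so gamma follows (R4).
From gamma, R7 gives kappa.
xi would need gamma and eta (R10), but eta is never established. No rule produces eta, and it is not given. delta would need eta (R2), but eta is never established.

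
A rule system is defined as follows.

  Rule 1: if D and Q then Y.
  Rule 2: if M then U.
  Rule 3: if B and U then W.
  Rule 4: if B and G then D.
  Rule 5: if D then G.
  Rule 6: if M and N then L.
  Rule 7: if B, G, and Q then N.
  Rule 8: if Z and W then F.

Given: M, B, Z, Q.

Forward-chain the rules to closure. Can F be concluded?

Yes

M holds, so U follows (Rule 2).
B and U hold, so W follows (Rule 3).
From Z and W, Rule 8 gives F.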